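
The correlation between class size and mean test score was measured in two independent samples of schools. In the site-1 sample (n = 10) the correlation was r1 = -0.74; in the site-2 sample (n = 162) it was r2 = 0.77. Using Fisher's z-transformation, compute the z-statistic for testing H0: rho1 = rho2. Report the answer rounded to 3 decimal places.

z1 = atanh(-0.74) = -0.950479,  z2 = atanh(0.77) = 1.020328
SE = √(1/(n1−3) + 1/(n2−3)) = √(1/7 + 1/159) = √(0.1428571 + 0.0062893) = √0.1491464 = 0.386195
z = (z1 − z2)/SE = (-0.950479 − 1.020328) / 0.386195 = -1.970807 / 0.386195 = -5.103

-5.103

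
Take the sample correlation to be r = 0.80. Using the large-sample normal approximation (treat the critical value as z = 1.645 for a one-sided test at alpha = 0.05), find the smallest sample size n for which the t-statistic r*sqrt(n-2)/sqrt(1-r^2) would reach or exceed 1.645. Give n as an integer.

4

r√(n−2)/√(1−r²) ≥ 1.645  ⇔  n−2 ≥ (1.645)²·(1−r²)/r²
(1−r²)/r² = (1−0.6400)/0.6400 = 0.5625
n ≥ 2 + 2.706025·0.5625 = 2 + 1.5221 = 3.5221
⌈3.5221⌉ = 4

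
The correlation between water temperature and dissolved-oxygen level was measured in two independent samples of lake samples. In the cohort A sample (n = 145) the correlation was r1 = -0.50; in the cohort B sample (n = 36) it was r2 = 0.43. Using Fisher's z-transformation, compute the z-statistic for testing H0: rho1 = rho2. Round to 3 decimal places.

Fisher z-transforms: z1 = atanh(-0.50) = -0.549306, z2 = atanh(0.43) = 0.459897; difference d = -1.009203
Var(d) = 1/142 + 1/33 = 0.0070423 + 0.0303030 = 0.0373453
z = d/√Var(d) = -1.009203 / √0.0373453 = -1.009203 / 0.193249 = -5.222

-5.222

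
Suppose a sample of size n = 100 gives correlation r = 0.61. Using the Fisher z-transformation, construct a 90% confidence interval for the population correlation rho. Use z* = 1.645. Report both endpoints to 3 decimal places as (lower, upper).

(0.494, 0.704)

z_r = atanh(0.61) = 0.708921;  SE = 1/√(n−3) = 1/√97 = 0.101535
z-limits: 0.708921 ± 1.645·0.101535 = 0.708921 ± 0.167025 = [0.541896, 0.875946]
ρ-limits: (tanh 0.541896, tanh 0.875946) = (0.494, 0.704)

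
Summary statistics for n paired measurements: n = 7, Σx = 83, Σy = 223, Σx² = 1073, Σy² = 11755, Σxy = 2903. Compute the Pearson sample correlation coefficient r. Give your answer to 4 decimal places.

0.4027

Numerator: nΣxy − (Σx)(Σy) = 7·2903 − (83)(223) = 1812
Denominator: √[(nΣx²−(Σx)²)(nΣy²−(Σy)²)]
  nΣx²−(Σx)² = 7·1073 − 6889 = 622;  nΣy²−(Σy)² = 7·11755 − 49729 = 32556
  √(622·32556) = √20249832 = 4499.9813
r = 1812 / 4499.9813 = 0.4027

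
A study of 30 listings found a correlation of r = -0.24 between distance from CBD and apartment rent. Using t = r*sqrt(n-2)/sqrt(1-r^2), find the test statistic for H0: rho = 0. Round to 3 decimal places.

-1.308

t = r·√(n−2) / √(1−r²) with r = -0.24, n = 30
  = -0.24·√28 / √(1 − 0.0576)
  = -0.24·5.291503 / 0.970773
  = -1.269961 / 0.970773 = -1.308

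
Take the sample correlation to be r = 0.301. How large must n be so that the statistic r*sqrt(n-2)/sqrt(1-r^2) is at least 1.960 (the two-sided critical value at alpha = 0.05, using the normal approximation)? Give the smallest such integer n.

41

r√(n−2)/√(1−r²) ≥ 1.960  ⇔  n−2 ≥ (1.960)²·(1−r²)/r²
(1−r²)/r² = (1−0.090601)/0.090601 = 10.0374
n ≥ 2 + 3.8416·10.0374 = 2 + 38.5597 = 40.5597
⌈40.5597⌉ = 41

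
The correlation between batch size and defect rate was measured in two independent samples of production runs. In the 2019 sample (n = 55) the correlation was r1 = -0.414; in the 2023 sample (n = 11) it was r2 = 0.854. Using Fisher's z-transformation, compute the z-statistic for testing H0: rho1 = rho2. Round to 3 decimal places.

Fisher z-transforms: z1 = atanh(-0.414) = -0.440429, z2 = atanh(0.854) = 1.270747; difference d = -1.711176
Var(d) = 1/52 + 1/8 = 0.0192308 + 0.1250000 = 0.1442308
z = d/√Var(d) = -1.711176 / √0.1442308 = -1.711176 / 0.379777 = -4.506

-4.506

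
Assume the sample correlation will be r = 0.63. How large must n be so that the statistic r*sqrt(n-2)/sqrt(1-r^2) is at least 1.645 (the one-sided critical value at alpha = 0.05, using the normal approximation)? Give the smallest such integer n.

r√(n−2)/√(1−r²) ≥ 1.645  ⇔  n−2 ≥ (1.645)²·(1−r²)/r²
(1−r²)/r² = (1−0.3969)/0.3969 = 1.5195
n ≥ 2 + 2.706025·1.5195 = 2 + 4.1118 = 6.1118
⌈6.1118⌉ = 7

7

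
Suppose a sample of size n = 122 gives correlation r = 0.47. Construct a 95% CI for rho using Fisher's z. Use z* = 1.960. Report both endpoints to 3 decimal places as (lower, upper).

(0.319, 0.598)

Fisher z: z_r = atanh(r) = ½·ln((1+0.47)/(1−0.47)) = 0.510070
SE(z) = 1/√(n−3) = 1/√119 = 0.091670
95% ⇒ z* = 1.960; margin = 1.960·0.091670 = 0.179673
CI on z-scale: (0.330397, 0.689743)
Back-transform: tanh(0.330397) = 0.318877, tanh(0.689743) = 0.597817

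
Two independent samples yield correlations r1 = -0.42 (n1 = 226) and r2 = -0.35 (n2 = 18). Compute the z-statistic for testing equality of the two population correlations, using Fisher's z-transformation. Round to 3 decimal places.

-0.308

Fisher z-transforms: z1 = atanh(-0.42) = -0.447692, z2 = atanh(-0.35) = -0.365444; difference d = -0.082248
Var(d) = 1/223 + 1/15 = 0.0044843 + 0.0666667 = 0.0711510
z = d/√Var(d) = -0.082248 / √0.0711510 = -0.082248 / 0.266741 = -0.308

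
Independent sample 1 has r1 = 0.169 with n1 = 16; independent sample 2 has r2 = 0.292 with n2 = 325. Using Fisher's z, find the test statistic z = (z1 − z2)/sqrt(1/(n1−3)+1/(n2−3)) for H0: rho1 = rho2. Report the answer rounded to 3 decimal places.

-0.460

z1 = atanh(0.169) = 0.170637,  z2 = atanh(0.292) = 0.300751
SE = √(1/(n1−3) + 1/(n2−3)) = √(1/13 + 1/322) = √(0.0769231 + 0.0031056) = √0.0800287 = 0.282893
z = (z1 − z2)/SE = (0.170637 − 0.300751) / 0.282893 = -0.130114 / 0.282893 = -0.460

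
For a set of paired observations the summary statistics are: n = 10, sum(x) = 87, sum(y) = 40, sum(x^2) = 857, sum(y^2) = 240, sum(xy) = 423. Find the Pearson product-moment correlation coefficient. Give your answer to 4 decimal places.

0.8381

Numerator: nΣxy − (Σx)(Σy) = 10·423 − (87)(40) = 750
Denominator: √[(nΣx²−(Σx)²)(nΣy²−(Σy)²)]
  nΣx²−(Σx)² = 10·857 − 7569 = 1001;  nΣy²−(Σy)² = 10·240 − 1600 = 800
  √(1001·800) = √800800 = 894.8743
r = 750 / 894.8743 = 0.8381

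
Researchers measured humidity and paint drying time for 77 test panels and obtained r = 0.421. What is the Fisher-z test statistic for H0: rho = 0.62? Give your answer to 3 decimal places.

Fisher z: atanh(0.421) = 0.448907, atanh(0.62) = 0.725005
z = (z_r − z_0)·√(n−3) = (0.448907 − 0.725005)·√74 = -0.276098 · 8.602325 = -2.375

-2.375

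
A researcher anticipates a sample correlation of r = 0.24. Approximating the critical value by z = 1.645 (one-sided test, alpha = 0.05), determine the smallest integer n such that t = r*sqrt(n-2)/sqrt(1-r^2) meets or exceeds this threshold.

47

Need r·√(n−2)/√(1−r²) ≥ 1.645
√(n−2) ≥ 1.645·√(1−0.0576) / 0.24 = 1.645·0.970773 / 0.24 = 6.6538
n−2 ≥ 44.2731  ⇒  n ≥ 46.2731
Smallest integer n = 47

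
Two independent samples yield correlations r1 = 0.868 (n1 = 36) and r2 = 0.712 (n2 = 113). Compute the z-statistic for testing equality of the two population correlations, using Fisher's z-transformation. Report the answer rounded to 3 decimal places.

2.185

Fisher z-transforms: z1 = atanh(0.868) = 1.324911, z2 = atanh(0.712) = 0.891229; difference d = 0.433682
Var(d) = 1/33 + 1/110 = 0.0303030 + 0.0090909 = 0.0393939
z = d/√Var(d) = 0.433682 / √0.0393939 = 0.433682 / 0.198479 = 2.185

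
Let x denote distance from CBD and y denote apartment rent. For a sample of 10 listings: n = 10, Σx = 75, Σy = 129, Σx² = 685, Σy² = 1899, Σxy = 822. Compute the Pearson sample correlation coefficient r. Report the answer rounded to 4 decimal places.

-0.8577

S_xy = nΣxy − ΣxΣy = 10·822 − 75·129 = 8220 − 9675 = -1455
S_xx = nΣx² − (Σx)² = 10·685 − 75² = 6850 − 5625 = 1225
S_yy = nΣy² − (Σy)² = 10·1899 − 129² = 18990 − 16641 = 2349
r = S_xy / √(S_xx·S_yy) = -1455 / √(1225·2349) = -1455 / √2877525 = -1455 / 1696.3269 = -0.8577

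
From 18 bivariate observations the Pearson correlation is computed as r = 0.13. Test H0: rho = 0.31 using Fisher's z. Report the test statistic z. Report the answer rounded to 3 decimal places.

Fisher z: atanh(0.13) = 0.130740, atanh(0.31) = 0.320545
z = (z_r − z_0)·√(n−3) = (0.130740 − 0.320545)·√15 = -0.189805 · 3.872983 = -0.735

-0.735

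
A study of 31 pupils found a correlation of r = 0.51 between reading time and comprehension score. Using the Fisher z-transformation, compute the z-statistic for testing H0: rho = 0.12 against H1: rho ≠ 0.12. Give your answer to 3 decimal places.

2.340

z_r = atanh(0.51) = 0.562730,  z_0 = atanh(0.12) = 0.120581
SE = 1/√(n−3) = 1/√28 = 0.188982
z = (z_r − z_0)/SE = (0.562730 − 0.120581) / 0.188982 = 0.442149 / 0.188982 = 2.340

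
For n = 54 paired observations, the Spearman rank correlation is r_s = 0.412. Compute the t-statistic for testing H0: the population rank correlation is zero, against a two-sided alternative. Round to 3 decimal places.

t = r_s·√(n−2) / √(1−r_s²) with r_s = 0.412, n = 54
  = 0.412·√52 / √(1 − 0.169744)
  = 0.412·7.211103 / 0.911184
  = 2.970974 / 0.911184 = 3.261

3.261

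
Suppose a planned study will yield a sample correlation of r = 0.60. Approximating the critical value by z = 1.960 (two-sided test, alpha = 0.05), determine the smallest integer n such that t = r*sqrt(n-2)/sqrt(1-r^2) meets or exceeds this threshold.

9

r√(n−2)/√(1−r²) ≥ 1.960  ⇔  n−2 ≥ (1.960)²·(1−r²)/r²
(1−r²)/r² = (1−0.3600)/0.3600 = 1.7778
n ≥ 2 + 3.8416·1.7778 = 2 + 6.8296 = 8.8296
⌈8.8296⌉ = 9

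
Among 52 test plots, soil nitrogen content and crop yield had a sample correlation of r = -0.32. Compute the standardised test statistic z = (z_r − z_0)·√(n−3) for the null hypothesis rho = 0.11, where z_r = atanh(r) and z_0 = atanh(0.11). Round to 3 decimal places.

Fisher z: atanh(-0.32) = -0.331647, atanh(0.11) = 0.110447
z = (z_r − z_0)·√(n−3) = (-0.331647 − 0.110447)·√49 = -0.442094 · 7.000000 = -3.095

-3.095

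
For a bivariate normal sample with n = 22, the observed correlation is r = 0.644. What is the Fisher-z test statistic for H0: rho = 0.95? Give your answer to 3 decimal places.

-4.650

z_r = atanh(0.644) = 0.764978,  z_0 = atanh(0.95) = 1.831781
SE = 1/√(n−3) = 1/√19 = 0.229416
z = (z_r − z_0)/SE = (0.764978 − 1.831781) / 0.229416 = -1.066803 / 0.229416 = -4.650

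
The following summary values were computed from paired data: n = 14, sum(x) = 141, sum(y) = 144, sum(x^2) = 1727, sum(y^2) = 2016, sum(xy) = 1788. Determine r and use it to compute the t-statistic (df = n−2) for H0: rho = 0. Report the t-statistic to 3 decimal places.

Numerator: nΣxy − (Σx)(Σy) = 14·1788 − (141)(144) = 4728
Denominator: √[(nΣx²−(Σx)²)(nΣy²−(Σy)²)]
  nΣx²−(Σx)² = 14·1727 − 19881 = 4297;  nΣy²−(Σy)² = 14·2016 − 20736 = 7488
  √(4297·7488) = √32175936 = 5672.3836
r = 4728 / 5672.3836 = 0.8335
t = r·√(n−2)/√(1−r²) = 0.8335·√12 / √(1−0.694722) = 2.887329 / 0.552520 = 5.226

5.226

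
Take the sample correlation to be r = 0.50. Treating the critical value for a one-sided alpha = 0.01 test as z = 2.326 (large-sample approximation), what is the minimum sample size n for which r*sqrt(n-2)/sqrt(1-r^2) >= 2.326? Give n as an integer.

Need r·√(n−2)/√(1−r²) ≥ 2.326
√(n−2) ≥ 2.326·√(1−0.2500) / 0.50 = 2.326·0.866025 / 0.50 = 4.0287
n−2 ≥ 16.2304  ⇒  n ≥ 18.2304
Smallest integer n = 19

19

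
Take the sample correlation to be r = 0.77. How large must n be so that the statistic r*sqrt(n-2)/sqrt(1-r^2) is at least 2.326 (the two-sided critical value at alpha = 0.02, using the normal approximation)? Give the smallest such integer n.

r√(n−2)/√(1−r²) ≥ 2.326  ⇔  n−2 ≥ (2.326)²·(1−r²)/r²
(1−r²)/r² = (1−0.5929)/0.5929 = 0.6866
n ≥ 2 + 5.410276·0.6866 = 2 + 3.7147 = 5.7147
⌈5.7147⌉ = 6

6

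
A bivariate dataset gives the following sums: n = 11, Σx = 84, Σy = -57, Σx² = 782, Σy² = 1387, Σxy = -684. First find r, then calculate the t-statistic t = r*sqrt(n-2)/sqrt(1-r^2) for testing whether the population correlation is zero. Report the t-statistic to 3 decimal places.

-2.466

S_xy = nΣxy − ΣxΣy = 11·(-684) − 84·(-57) = -7524 − (-4788) = -2736
S_xx = nΣx² − (Σx)² = 11·782 − 84² = 8602 − 7056 = 1546
S_yy = nΣy² − (Σy)² = 11·1387 − (-57)² = 15257 − 3249 = 12008
r = S_xy / √(S_xx·S_yy) = -2736 / √(1546·12008) = -2736 / √18564368 = -2736 / 4308.6388 = -0.6350
t = r·√(n−2)/√(1−r²) = -0.6350·√9 / √(1−0.403225) = -1.905000 / 0.772512 = -2.466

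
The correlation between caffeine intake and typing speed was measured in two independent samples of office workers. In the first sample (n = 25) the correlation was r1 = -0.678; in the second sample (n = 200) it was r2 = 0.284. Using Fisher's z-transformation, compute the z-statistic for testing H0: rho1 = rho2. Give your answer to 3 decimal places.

z1 = atanh(-0.678) = -0.825403,  z2 = atanh(0.284) = 0.292028
SE = √(1/(n1−3) + 1/(n2−3)) = √(1/22 + 1/197) = √(0.0454545 + 0.0050761) = √0.0505306 = 0.224790
z = (z1 − z2)/SE = (-0.825403 − 0.292028) / 0.224790 = -1.117431 / 0.224790 = -4.971

-4.971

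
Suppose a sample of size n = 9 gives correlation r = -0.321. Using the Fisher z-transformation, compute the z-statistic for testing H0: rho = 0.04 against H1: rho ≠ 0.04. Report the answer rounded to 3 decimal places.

-0.913

z_r = atanh(-0.321) = -0.332762,  z_0 = atanh(0.04) = 0.040021
SE = 1/√(n−3) = 1/√6 = 0.408248
z = (z_r − z_0)/SE = (-0.332762 − 0.040021) / 0.408248 = -0.372783 / 0.408248 = -0.913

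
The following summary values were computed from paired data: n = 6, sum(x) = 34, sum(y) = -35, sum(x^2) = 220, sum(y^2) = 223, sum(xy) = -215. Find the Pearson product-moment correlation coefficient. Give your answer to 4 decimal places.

Numerator: nΣxy − (Σx)(Σy) = 6·(-215) − (34)(-35) = -100
Denominator: √[(nΣx²−(Σx)²)(nΣy²−(Σy)²)]
  nΣx²−(Σx)² = 6·220 − 1156 = 164;  nΣy²−(Σy)² = 6·223 − 1225 = 113
  √(164·113) = √18532 = 136.1323
r = -100 / 136.1323 = -0.7346

-0.7346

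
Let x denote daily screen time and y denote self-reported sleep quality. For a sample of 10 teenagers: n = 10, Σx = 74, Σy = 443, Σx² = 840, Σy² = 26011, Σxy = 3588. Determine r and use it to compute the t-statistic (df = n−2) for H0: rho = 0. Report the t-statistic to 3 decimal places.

Numerator: nΣxy − (Σx)(Σy) = 10·3588 − (74)(443) = 3098
Denominator: √[(nΣx²−(Σx)²)(nΣy²−(Σy)²)]
  nΣx²−(Σx)² = 10·840 − 5476 = 2924;  nΣy²−(Σy)² = 10·26011 − 196249 = 63861
  √(2924·63861) = √186729564 = 13664.9026
r = 3098 / 13664.9026 = 0.2267
t = r·√(n−2)/√(1−r²) = 0.2267·√8 / √(1−0.051393) = 0.641204 / 0.973965 = 0.658

0.658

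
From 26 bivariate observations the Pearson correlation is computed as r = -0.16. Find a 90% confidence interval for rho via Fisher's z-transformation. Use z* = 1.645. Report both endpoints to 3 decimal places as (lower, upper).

Fisher z: z_r = atanh(r) = ½·ln((1+(-0.16))/(1−(-0.16))) = -0.161387
SE(z) = 1/√(n−3) = 1/√23 = 0.208514
90% ⇒ z* = 1.645; margin = 1.645·0.208514 = 0.343006
CI on z-scale: (-0.504393, 0.181619)
Back-transform: tanh(-0.504393) = -0.465565, tanh(0.181619) = 0.179648

(-0.466, 0.180)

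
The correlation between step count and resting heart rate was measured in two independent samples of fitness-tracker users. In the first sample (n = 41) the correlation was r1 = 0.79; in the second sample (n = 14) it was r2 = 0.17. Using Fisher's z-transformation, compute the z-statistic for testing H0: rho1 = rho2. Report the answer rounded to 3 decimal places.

z1 = atanh(0.79) = 1.071432,  z2 = atanh(0.17) = 0.171667
SE = √(1/(n1−3) + 1/(n2−3)) = √(1/38 + 1/11) = √(0.0263158 + 0.0909091) = √0.1172249 = 0.342381
z = (z1 − z2)/SE = (1.071432 − 0.171667) / 0.342381 = 0.899765 / 0.342381 = 2.628

2.628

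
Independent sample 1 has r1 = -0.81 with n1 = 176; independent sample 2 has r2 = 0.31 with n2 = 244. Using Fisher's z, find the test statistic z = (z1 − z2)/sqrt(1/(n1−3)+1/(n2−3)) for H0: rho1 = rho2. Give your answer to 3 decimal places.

-14.527

z1 = atanh(-0.81) = -1.127029,  z2 = atanh(0.31) = 0.320545
SE = √(1/(n1−3) + 1/(n2−3)) = √(1/173 + 1/241) = √(0.0057803 + 0.0041494) = √0.0099297 = 0.099648
z = (z1 − z2)/SE = (-1.127029 − 0.320545) / 0.099648 = -1.447574 / 0.099648 = -14.527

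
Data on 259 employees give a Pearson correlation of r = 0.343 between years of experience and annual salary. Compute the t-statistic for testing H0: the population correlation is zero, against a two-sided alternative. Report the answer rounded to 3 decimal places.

5.854

1 − r² = 1 − 0.117649 = 0.882351;  √(1−r²) = 0.939335
√(n−2) = √257 = 16.031220
t = r·√(n−2)/√(1−r²) = 0.343 · 16.031220 / 0.939335 = 5.854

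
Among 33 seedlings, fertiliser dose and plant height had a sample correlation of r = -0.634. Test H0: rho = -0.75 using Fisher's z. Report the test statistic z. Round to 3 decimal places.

Fisher z: atanh(-0.634) = -0.748076, atanh(-0.75) = -0.972955
z = (z_r − z_0)·√(n−3) = (-0.748076 − (-0.972955))·√30 = 0.224879 · 5.477226 = 1.232

1.232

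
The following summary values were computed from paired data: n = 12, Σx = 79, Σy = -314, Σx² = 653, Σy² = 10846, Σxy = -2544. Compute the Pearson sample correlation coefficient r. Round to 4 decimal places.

Numerator: nΣxy − (Σx)(Σy) = 12·(-2544) − (79)(-314) = -5722
Denominator: √[(nΣx²−(Σx)²)(nΣy²−(Σy)²)]
  nΣx²−(Σx)² = 12·653 − 6241 = 1595;  nΣy²−(Σy)² = 12·10846 − 98596 = 31556
  √(1595·31556) = √50331820 = 7094.4922
r = -5722 / 7094.4922 = -0.8065

-0.8065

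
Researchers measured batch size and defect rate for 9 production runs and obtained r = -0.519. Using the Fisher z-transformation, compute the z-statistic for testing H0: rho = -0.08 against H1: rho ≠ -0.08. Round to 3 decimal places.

-1.212

z_r = atanh(-0.519) = -0.574970,  z_0 = atanh(-0.08) = -0.080171
SE = 1/√(n−3) = 1/√6 = 0.408248
z = (z_r − z_0)/SE = (-0.574970 − (-0.080171)) / 0.408248 = -0.494799 / 0.408248 = -1.212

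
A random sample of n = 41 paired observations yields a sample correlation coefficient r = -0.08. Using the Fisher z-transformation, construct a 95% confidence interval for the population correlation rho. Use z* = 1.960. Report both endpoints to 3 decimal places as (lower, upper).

z_r = atanh(-0.08) = -0.080171;  SE = 1/√(n−3) = 1/√38 = 0.162221
z-limits: -0.080171 ± 1.960·0.162221 = -0.080171 ± 0.317953 = [-0.398124, 0.237782]
ρ-limits: (tanh -0.398124, tanh 0.237782) = (-0.378, 0.233)

(-0.378, 0.233)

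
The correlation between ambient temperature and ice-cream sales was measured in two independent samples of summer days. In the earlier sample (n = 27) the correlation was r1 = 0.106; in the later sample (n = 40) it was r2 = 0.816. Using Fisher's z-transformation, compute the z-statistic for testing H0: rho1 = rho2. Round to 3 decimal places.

-3.962

z1 = atanh(0.106) = 0.106400,  z2 = atanh(0.816) = 1.144728
SE = √(1/(n1−3) + 1/(n2−3)) = √(1/24 + 1/37) = √(0.0416667 + 0.0270270) = √0.0686937 = 0.262095
z = (z1 − z2)/SE = (0.106400 − 1.144728) / 0.262095 = -1.038328 / 0.262095 = -3.962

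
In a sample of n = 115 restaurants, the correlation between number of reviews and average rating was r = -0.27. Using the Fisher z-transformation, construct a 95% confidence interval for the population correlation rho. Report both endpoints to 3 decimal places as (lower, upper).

z_r = atanh(-0.27) = -0.276864;  SE = 1/√(n−3) = 1/√112 = 0.094491
z-limits: -0.276864 ± 1.960·0.094491 = -0.276864 ± 0.185202 = [-0.462066, -0.091662]
ρ-limits: (tanh -0.462066, tanh -0.091662) = (-0.432, -0.091)

(-0.432, -0.091)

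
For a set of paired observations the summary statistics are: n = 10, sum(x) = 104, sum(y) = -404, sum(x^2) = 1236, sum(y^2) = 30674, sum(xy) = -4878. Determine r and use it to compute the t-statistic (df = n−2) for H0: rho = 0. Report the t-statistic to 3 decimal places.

-1.443

Numerator: nΣxy − (Σx)(Σy) = 10·(-4878) − (104)(-404) = -6764
Denominator: √[(nΣx²−(Σx)²)(nΣy²−(Σy)²)]
  nΣx²−(Σx)² = 10·1236 − 10816 = 1544;  nΣy²−(Σy)² = 10·30674 − 163216 = 143524
  √(1544·143524) = √221601056 = 14886.2707
r = -6764 / 14886.2707 = -0.4544
t = r·√(n−2)/√(1−r²) = -0.4544·√8 / √(1−0.206479) = -1.285237 / 0.890798 = -1.443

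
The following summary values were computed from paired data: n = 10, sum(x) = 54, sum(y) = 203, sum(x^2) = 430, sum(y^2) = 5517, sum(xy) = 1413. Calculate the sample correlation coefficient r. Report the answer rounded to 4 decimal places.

0.7207

Numerator: nΣxy − (Σx)(Σy) = 10·1413 − (54)(203) = 3168
Denominator: √[(nΣx²−(Σx)²)(nΣy²−(Σy)²)]
  nΣx²−(Σx)² = 10·430 − 2916 = 1384;  nΣy²−(Σy)² = 10·5517 − 41209 = 13961
  √(1384·13961) = √19322024 = 4395.6824
r = 3168 / 4395.6824 = 0.7207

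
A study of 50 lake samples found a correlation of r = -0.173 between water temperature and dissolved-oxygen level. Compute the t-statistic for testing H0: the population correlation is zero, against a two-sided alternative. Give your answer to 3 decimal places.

t = r·√(n−2) / √(1−r²) with r = -0.173, n = 50
  = -0.173·√48 / √(1 − 0.029929)
  = -0.173·6.928203 / 0.984922
  = -1.198579 / 0.984922 = -1.217

-1.217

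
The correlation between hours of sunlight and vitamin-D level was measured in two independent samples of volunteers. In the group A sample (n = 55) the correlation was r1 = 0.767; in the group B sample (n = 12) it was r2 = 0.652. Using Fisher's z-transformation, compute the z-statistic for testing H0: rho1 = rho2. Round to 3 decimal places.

0.649

Fisher z-transforms: z1 = atanh(0.767) = 1.013000, z2 = atanh(0.652) = 0.778770; difference d = 0.234230
Var(d) = 1/52 + 1/9 = 0.0192308 + 0.1111111 = 0.1303419
z = d/√Var(d) = 0.234230 / √0.1303419 = 0.234230 / 0.361029 = 0.649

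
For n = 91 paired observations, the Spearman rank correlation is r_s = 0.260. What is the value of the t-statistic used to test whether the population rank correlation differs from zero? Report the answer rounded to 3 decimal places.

t = r_s·√(n−2) / √(1−r_s²) with r_s = 0.260, n = 91
  = 0.260·√89 / √(1 − 0.067600)
  = 0.260·9.433981 / 0.965609
  = 2.452835 / 0.965609 = 2.540

2.540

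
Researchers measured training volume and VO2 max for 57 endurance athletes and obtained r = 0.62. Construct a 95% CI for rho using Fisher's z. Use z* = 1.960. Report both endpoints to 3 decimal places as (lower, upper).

z_r = atanh(0.62) = 0.725005;  SE = 1/√(n−3) = 1/√54 = 0.136083
z-limits: 0.725005 ± 1.960·0.136083 = 0.725005 ± 0.266723 = [0.458282, 0.991728]
ρ-limits: (tanh 0.458282, tanh 0.991728) = (0.429, 0.758)

(0.429, 0.758)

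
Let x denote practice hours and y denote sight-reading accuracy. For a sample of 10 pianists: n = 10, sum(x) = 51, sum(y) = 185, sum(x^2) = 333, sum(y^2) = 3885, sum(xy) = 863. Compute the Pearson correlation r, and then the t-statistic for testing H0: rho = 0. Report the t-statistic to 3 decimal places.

S_xy = nΣxy − ΣxΣy = 10·863 − 51·185 = 8630 − 9435 = -805
S_xx = nΣx² − (Σx)² = 10·333 − 51² = 3330 − 2601 = 729
S_yy = nΣy² − (Σy)² = 10·3885 − 185² = 38850 − 34225 = 4625
r = S_xy / √(S_xx·S_yy) = -805 / √(729·4625) = -805 / √3371625 = -805 / 1836.1985 = -0.4384
t = r·√(n−2)/√(1−r²) = -0.4384·√8 / √(1−0.192195) = -1.239982 / 0.898780 = -1.380

-1.380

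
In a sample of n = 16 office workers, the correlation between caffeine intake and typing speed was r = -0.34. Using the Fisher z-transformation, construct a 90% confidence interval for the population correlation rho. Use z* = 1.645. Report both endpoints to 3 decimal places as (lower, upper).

(-0.670, 0.102)

z_r = atanh(-0.34) = -0.354093;  SE = 1/√(n−3) = 1/√13 = 0.277350
z-limits: -0.354093 ± 1.645·0.277350 = -0.354093 ± 0.456241 = [-0.810334, 0.102148]
ρ-limits: (tanh -0.810334, tanh 0.102148) = (-0.670, 0.102)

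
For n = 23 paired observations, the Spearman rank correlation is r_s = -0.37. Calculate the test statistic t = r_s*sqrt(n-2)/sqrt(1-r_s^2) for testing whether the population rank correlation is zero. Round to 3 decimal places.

1 − r_s² = 1 − 0.1369 = 0.8631;  √(1−r_s²) = 0.929032
√(n−2) = √21 = 4.582576
t = r_s·√(n−2)/√(1−r_s²) = -0.37 · 4.582576 / 0.929032 = -1.825

-1.825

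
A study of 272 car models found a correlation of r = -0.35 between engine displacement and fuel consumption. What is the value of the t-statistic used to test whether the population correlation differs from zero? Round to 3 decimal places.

1 − r² = 1 − 0.1225 = 0.8775;  √(1−r²) = 0.936750
√(n−2) = √270 = 16.431677
t = r·√(n−2)/√(1−r²) = -0.35 · 16.431677 / 0.936750 = -6.139

-6.139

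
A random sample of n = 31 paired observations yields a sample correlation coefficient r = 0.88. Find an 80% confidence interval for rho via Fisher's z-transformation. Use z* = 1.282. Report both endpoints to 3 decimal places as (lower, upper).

Fisher z: z_r = atanh(r) = ½·ln((1+0.88)/(1−0.88)) = 1.375768
SE(z) = 1/√(n−3) = 1/√28 = 0.188982
80% ⇒ z* = 1.282; margin = 1.282·0.188982 = 0.242275
CI on z-scale: (1.133493, 1.618043)
Back-transform: tanh(1.133493) = 0.812211, tanh(1.618043) = 0.924340

(0.812, 0.924)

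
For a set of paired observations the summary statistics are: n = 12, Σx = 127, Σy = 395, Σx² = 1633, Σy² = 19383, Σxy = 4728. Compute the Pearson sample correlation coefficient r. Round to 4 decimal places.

0.4033

Numerator: nΣxy − (Σx)(Σy) = 12·4728 − (127)(395) = 6571
Denominator: √[(nΣx²−(Σx)²)(nΣy²−(Σy)²)]
  nΣx²−(Σx)² = 12·1633 − 16129 = 3467;  nΣy²−(Σy)² = 12·19383 − 156025 = 76571
  √(3467·76571) = √265471657 = 16293.3010
r = 6571 / 16293.3010 = 0.4033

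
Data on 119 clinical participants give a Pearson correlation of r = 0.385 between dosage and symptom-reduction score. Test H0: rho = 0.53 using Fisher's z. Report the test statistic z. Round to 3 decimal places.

-1.984

z_r = atanh(0.385) = 0.405917,  z_0 = atanh(0.53) = 0.590145
SE = 1/√(n−3) = 1/√116 = 0.092848
z = (z_r − z_0)/SE = (0.405917 − 0.590145) / 0.092848 = -0.184228 / 0.092848 = -1.984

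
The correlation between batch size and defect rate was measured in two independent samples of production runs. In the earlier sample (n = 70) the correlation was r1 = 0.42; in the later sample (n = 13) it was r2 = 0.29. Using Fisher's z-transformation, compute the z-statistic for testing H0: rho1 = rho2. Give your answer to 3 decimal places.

0.440

z1 = atanh(0.42) = 0.447692,  z2 = atanh(0.29) = 0.298566
SE = √(1/(n1−3) + 1/(n2−3)) = √(1/67 + 1/10) = √(0.0149254 + 0.1000000) = √0.1149254 = 0.339006
z = (z1 − z2)/SE = (0.447692 − 0.298566) / 0.339006 = 0.149126 / 0.339006 = 0.440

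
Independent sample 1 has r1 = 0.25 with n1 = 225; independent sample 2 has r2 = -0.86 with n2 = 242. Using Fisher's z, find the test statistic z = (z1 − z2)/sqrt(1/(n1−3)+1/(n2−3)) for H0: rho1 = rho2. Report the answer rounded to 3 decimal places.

16.615

Fisher z-transforms: z1 = atanh(0.25) = 0.255413, z2 = atanh(-0.86) = -1.293345; difference d = 1.548758
Var(d) = 1/222 + 1/239 = 0.0045045 + 0.0041841 = 0.0086886
z = d/√Var(d) = 1.548758 / √0.0086886 = 1.548758 / 0.093213 = 16.615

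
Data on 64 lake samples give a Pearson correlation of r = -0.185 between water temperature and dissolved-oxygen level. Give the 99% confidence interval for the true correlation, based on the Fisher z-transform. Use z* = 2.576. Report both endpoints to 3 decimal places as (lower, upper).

z_r = atanh(-0.185) = -0.187155;  SE = 1/√(n−3) = 1/√61 = 0.128037
z-limits: -0.187155 ± 2.576·0.128037 = -0.187155 ± 0.329823 = [-0.516978, 0.142668]
ρ-limits: (tanh -0.516978, tanh 0.142668) = (-0.475, 0.142)

(-0.475, 0.142)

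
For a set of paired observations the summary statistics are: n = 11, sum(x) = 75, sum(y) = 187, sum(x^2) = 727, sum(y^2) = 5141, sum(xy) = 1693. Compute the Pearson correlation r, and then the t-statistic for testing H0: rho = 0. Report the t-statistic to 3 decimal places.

Numerator: nΣxy − (Σx)(Σy) = 11·1693 − (75)(187) = 4598
Denominator: √[(nΣx²−(Σx)²)(nΣy²−(Σy)²)]
  nΣx²−(Σx)² = 11·727 − 5625 = 2372;  nΣy²−(Σy)² = 11·5141 − 34969 = 21582
  √(2372·21582) = √51192504 = 7154.8937
r = 4598 / 7154.8937 = 0.6426
t = r·√(n−2)/√(1−r²) = 0.6426·√9 / √(1−0.412935) = 1.927800 / 0.766202 = 2.516

2.516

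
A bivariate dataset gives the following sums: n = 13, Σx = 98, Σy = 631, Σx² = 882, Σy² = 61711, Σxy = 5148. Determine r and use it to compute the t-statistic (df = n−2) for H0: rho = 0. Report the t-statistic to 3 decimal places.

S_xy = nΣxy − ΣxΣy = 13·5148 − 98·631 = 66924 − 61838 = 5086
S_xx = nΣx² − (Σx)² = 13·882 − 98² = 11466 − 9604 = 1862
S_yy = nΣy² − (Σy)² = 13·61711 − 631² = 802243 − 398161 = 404082
r = S_xy / √(S_xx·S_yy) = 5086 / √(1862·404082) = 5086 / √752400684 = 5086 / 27429.9231 = 0.1854
t = r·√(n−2)/√(1−r²) = 0.1854·√11 / √(1−0.034373) = 0.614902 / 0.982663 = 0.626

0.626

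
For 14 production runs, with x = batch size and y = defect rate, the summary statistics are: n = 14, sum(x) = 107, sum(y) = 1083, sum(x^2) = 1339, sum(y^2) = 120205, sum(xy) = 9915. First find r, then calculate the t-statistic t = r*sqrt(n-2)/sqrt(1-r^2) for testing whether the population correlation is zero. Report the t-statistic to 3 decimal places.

1.405

Numerator: nΣxy − (Σx)(Σy) = 14·9915 − (107)(1083) = 22929
Denominator: √[(nΣx²−(Σx)²)(nΣy²−(Σy)²)]
  nΣx²−(Σx)² = 14·1339 − 11449 = 7297;  nΣy²−(Σy)² = 14·120205 − 1172889 = 509981
  √(7297·509981) = √3721331357 = 61002.7160
r = 22929 / 61002.7160 = 0.3759
t = r·√(n−2)/√(1−r²) = 0.3759·√12 / √(1−0.141301) = 1.302156 / 0.926660 = 1.405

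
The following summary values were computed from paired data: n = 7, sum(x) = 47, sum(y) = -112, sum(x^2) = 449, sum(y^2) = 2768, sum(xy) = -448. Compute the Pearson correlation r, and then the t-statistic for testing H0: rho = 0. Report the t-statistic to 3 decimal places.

3.496

Numerator: nΣxy − (Σx)(Σy) = 7·(-448) − (47)(-112) = 2128
Denominator: √[(nΣx²−(Σx)²)(nΣy²−(Σy)²)]
  nΣx²−(Σx)² = 7·449 − 2209 = 934;  nΣy²−(Σy)² = 7·2768 − 12544 = 6832
  √(934·6832) = √6381088 = 2526.0816
r = 2128 / 2526.0816 = 0.8424
t = r·√(n−2)/√(1−r²) = 0.8424·√5 / √(1−0.709638) = 1.883664 / 0.538852 = 3.496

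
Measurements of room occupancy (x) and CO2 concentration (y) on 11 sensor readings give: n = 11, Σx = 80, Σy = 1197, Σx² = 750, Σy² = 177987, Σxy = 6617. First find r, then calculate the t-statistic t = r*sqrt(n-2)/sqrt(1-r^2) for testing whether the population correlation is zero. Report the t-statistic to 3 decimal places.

S_xy = nΣxy − ΣxΣy = 11·6617 − 80·1197 = 72787 − 95760 = -22973
S_xx = nΣx² − (Σx)² = 11·750 − 80² = 8250 − 6400 = 1850
S_yy = nΣy² − (Σy)² = 11·177987 − 1197² = 1957857 − 1432809 = 525048
r = S_xy / √(S_xx·S_yy) = -22973 / √(1850·525048) = -22973 / √971338800 = -22973 / 31166.3087 = -0.7371
t = r·√(n−2)/√(1−r²) = -0.7371·√9 / √(1−0.543316) = -2.211300 / 0.675784 = -3.272

-3.272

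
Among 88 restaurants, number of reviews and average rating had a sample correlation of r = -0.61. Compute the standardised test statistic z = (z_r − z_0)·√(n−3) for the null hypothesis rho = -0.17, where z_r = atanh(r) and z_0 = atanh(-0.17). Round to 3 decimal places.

-4.953

z_r = atanh(-0.61) = -0.708921,  z_0 = atanh(-0.17) = -0.171667
SE = 1/√(n−3) = 1/√85 = 0.108465
z = (z_r − z_0)/SE = (-0.708921 − (-0.171667)) / 0.108465 = -0.537254 / 0.108465 = -4.953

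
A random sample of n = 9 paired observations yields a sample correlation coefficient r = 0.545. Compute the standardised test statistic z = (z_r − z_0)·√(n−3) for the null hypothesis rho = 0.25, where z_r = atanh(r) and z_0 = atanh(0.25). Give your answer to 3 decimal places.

Fisher z: atanh(0.545) = 0.611241, atanh(0.25) = 0.255413
z = (z_r − z_0)·√(n−3) = (0.611241 − 0.255413)·√6 = 0.355828 · 2.449490 = 0.872

0.872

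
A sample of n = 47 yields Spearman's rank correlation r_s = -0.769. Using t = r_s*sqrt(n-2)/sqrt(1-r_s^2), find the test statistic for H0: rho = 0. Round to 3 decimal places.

1 − r_s² = 1 − 0.591361 = 0.408639;  √(1−r_s²) = 0.639249
√(n−2) = √45 = 6.708204
t = r_s·√(n−2)/√(1−r_s²) = -0.769 · 6.708204 / 0.639249 = -8.070

-8.070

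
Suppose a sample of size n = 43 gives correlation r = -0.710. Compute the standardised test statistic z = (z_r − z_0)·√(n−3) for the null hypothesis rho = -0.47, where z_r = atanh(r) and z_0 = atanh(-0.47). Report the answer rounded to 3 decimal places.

-2.385

z_r = atanh(-0.710) = -0.887184,  z_0 = atanh(-0.47) = -0.510070
SE = 1/√(n−3) = 1/√40 = 0.158114
z = (z_r − z_0)/SE = (-0.887184 − (-0.510070)) / 0.158114 = -0.377114 / 0.158114 = -2.385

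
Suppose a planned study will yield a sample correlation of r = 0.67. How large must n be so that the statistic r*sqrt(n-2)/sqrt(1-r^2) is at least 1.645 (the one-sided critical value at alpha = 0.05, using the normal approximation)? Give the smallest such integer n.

6

Need r·√(n−2)/√(1−r²) ≥ 1.645
√(n−2) ≥ 1.645·√(1−0.4489) / 0.67 = 1.645·0.742361 / 0.67 = 1.8227
n−2 ≥ 3.3222  ⇒  n ≥ 5.3222
Smallest integer n = 6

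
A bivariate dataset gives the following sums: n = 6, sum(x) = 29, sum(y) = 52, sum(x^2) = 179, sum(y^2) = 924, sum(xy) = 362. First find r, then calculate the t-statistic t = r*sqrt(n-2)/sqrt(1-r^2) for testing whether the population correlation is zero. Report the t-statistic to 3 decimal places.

2.826

Numerator: nΣxy − (Σx)(Σy) = 6·362 − (29)(52) = 664
Denominator: √[(nΣx²−(Σx)²)(nΣy²−(Σy)²)]
  nΣx²−(Σx)² = 6·179 − 841 = 233;  nΣy²−(Σy)² = 6·924 − 2704 = 2840
  √(233·2840) = √661720 = 813.4617
r = 664 / 813.4617 = 0.8163
t = r·√(n−2)/√(1−r²) = 0.8163·√4 / √(1−0.666346) = 1.632600 / 0.577628 = 2.826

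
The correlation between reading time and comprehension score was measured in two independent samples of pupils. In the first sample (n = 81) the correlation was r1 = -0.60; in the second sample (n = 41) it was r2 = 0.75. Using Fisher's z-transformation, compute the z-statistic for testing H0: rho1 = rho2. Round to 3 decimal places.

Fisher z-transforms: z1 = atanh(-0.60) = -0.693147, z2 = atanh(0.75) = 0.972955; difference d = -1.666102
Var(d) = 1/78 + 1/38 = 0.0128205 + 0.0263158 = 0.0391363
z = d/√Var(d) = -1.666102 / √0.0391363 = -1.666102 / 0.197829 = -8.422

-8.422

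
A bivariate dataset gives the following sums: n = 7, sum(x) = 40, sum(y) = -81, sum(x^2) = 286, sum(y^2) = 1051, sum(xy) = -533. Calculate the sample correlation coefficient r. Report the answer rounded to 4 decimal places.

Numerator: nΣxy − (Σx)(Σy) = 7·(-533) − (40)(-81) = -491
Denominator: √[(nΣx²−(Σx)²)(nΣy²−(Σy)²)]
  nΣx²−(Σx)² = 7·286 − 1600 = 402;  nΣy²−(Σy)² = 7·1051 − 6561 = 796
  √(402·796) = √319992 = 565.6784
r = -491 / 565.6784 = -0.8680

-0.8680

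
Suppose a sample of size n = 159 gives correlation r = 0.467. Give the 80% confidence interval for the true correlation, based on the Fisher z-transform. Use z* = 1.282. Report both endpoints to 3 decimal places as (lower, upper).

(0.383, 0.543)

Fisher z: z_r = atanh(r) = ½·ln((1+0.467)/(1−0.467)) = 0.506227
SE(z) = 1/√(n−3) = 1/√156 = 0.080064
80% ⇒ z* = 1.282; margin = 1.282·0.080064 = 0.102642
CI on z-scale: (0.403585, 0.608869)
Back-transform: tanh(0.403585) = 0.383012, tanh(0.608869) = 0.543330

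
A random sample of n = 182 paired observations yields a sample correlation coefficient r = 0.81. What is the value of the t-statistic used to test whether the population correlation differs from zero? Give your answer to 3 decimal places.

18.531

t = r·√(n−2) / √(1−r²) with r = 0.81, n = 182
  = 0.81·√180 / √(1 − 0.6561)
  = 0.81·13.416408 / 0.586430
  = 10.867290 / 0.586430 = 18.531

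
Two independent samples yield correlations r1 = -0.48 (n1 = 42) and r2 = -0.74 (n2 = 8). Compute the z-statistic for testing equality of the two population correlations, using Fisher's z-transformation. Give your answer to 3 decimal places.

Fisher z-transforms: z1 = atanh(-0.48) = -0.522984, z2 = atanh(-0.74) = -0.950479; difference d = 0.427495
Var(d) = 1/39 + 1/5 = 0.0256410 + 0.2000000 = 0.2256410
z = d/√Var(d) = 0.427495 / √0.2256410 = 0.427495 / 0.475017 = 0.900

0.900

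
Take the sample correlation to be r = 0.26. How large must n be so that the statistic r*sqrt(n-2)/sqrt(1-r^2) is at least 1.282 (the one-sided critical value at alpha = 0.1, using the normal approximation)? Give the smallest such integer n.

25

r√(n−2)/√(1−r²) ≥ 1.282  ⇔  n−2 ≥ (1.282)²·(1−r²)/r²
(1−r²)/r² = (1−0.0676)/0.0676 = 13.7929
n ≥ 2 + 1.643524·13.7929 = 2 + 22.6690 = 24.6690
⌈24.6690⌉ = 25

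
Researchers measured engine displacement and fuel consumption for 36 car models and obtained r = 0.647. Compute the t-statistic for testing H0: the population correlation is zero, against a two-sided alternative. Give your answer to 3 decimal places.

4.948

t = r·√(n−2) / √(1−r²) with r = 0.647, n = 36
  = 0.647·√34 / √(1 − 0.418609)
  = 0.647·5.830952 / 0.762490
  = 3.772626 / 0.762490 = 4.948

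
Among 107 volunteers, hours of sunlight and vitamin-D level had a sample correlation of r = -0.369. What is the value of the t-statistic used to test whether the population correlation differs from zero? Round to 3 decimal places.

t = r·√(n−2) / √(1−r²) with r = -0.369, n = 107
  = -0.369·√105 / √(1 − 0.136161)
  = -0.369·10.246951 / 0.929429
  = -3.781125 / 0.929429 = -4.068

-4.068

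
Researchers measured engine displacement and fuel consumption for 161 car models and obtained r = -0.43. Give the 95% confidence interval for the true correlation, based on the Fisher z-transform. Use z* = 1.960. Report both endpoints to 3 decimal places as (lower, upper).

z_r = atanh(-0.43) = -0.459897;  SE = 1/√(n−3) = 1/√158 = 0.079556
z-limits: -0.459897 ± 1.960·0.079556 = -0.459897 ± 0.155930 = [-0.615827, -0.303967]
ρ-limits: (tanh -0.615827, tanh -0.303967) = (-0.548, -0.295)

(-0.548, -0.295)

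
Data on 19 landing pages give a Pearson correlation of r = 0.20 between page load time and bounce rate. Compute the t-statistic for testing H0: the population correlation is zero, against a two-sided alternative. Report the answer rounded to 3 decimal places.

0.842

1 − r² = 1 − 0.0400 = 0.9600;  √(1−r²) = 0.979796
√(n−2) = √17 = 4.123106
t = r·√(n−2)/√(1−r²) = 0.20 · 4.123106 / 0.979796 = 0.842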